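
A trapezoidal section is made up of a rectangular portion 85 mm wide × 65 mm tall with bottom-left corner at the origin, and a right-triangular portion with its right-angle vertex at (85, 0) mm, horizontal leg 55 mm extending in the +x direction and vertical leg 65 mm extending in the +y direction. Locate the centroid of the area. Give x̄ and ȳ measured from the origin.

x̄ = 57.37 mm, ȳ = 29.85 mm

Part | A | x̄ᵢ | ȳᵢ | A·x̄ᵢ | A·ȳᵢ
rectangular portion | 5525.00 | 42.50 | 32.50 | 234812.50 | 179562.50
triangular portion | 1787.50 | 103.33 | 21.67 | 184708.33 | 38729.17
Σ | 7312.50 |  |  | 419520.83 | 218291.67
x̄ = 419520.83 / 7312.50 = 57.37 mm
ȳ = 218291.67 / 7312.50 = 29.85 mm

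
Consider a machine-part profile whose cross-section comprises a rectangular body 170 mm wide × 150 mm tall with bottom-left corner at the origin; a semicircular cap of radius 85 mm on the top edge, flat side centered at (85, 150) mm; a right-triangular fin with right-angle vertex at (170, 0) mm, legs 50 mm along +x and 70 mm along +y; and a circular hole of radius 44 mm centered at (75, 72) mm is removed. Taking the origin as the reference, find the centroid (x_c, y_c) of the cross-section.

rectangular body: A = 170 × 150 = 25500.00, centroid at (85.00, 75.00).
semicircular top: A = ½π·85² = 11349.00, centroid at (85.00, 186.08).
triangular fin: A = ½·50·70 = 1750.00, centroid at (186.67, 23.33).
hole: A = −π·44² = -6082.12, centroid at (75.00, 72.00).
ΣA = 32516.88 mm², ΣAx_c = 3002672.71 mm³, ΣAy_c = 3627187.64 mm³.
x_c = 3002672.71/32516.88 = 92.34 mm; y_c = 3627187.64/32516.88 = 111.55 mm.

x_c = 92.34 mm, y_c = 111.55 mm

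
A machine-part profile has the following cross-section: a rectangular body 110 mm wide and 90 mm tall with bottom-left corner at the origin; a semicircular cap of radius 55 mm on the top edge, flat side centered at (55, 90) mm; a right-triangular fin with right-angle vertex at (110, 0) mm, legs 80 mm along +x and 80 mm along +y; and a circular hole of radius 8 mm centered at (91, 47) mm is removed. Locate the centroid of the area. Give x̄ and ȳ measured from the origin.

x̄ = 69.40 mm, ȳ = 60.05 mm

rectangular body: A = 110 × 90 = 9900.00, centroid at (55.00, 45.00).
semicircular top: A = ½π·55² = 4751.66, centroid at (55.00, 113.34).
triangular fin: A = ½·80·80 = 3200.00, centroid at (136.67, 26.67).
hole: A = −π·8² = -201.06, centroid at (91.00, 47.00).
ΣA = 17650.60 mm², ΣAx̄ = 1224877.94 mm³, ΣAȳ = 1059949.39 mm³.
x̄ = 1224877.94/17650.60 = 69.40 mm; ȳ = 1059949.39/17650.60 = 60.05 mm.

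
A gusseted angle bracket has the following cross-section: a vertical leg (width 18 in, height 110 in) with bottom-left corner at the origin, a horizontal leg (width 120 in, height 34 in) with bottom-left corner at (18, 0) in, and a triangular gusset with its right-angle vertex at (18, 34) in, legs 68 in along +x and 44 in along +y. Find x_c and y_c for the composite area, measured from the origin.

x_c = 52.53 in, y_c = 33.23 in

vertical leg: A = 18 × 110 = 1980.00, centroid at (9.00, 55.00).
horizontal leg: A = 120 × 34 = 4080.00, centroid at (78.00, 17.00).
gusset: A = ½·68·44 = 1496.00, centroid at (40.67, 48.67).
ΣA = 7556.00 in², ΣAx_c = 396897.33 in³, ΣAy_c = 251065.33 in³.
x_c = 396897.33/7556.00 = 52.53 in; y_c = 251065.33/7556.00 = 33.23 in.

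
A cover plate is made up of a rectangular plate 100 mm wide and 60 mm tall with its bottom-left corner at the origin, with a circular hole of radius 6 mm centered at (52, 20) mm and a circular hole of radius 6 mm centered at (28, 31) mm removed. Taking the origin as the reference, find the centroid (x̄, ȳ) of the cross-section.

x̄ = 50.39 mm, ȳ = 30.18 mm

plate: A = 100 × 60 = 6000.00, centroid at (50.00, 30.00).
hole 1: A = −π·6² = -113.10, centroid at (52.00, 20.00).
hole 2: A = −π·6² = -113.10, centroid at (28.00, 31.00).
ΣA = 5773.81 mm²
ΣAx̄ = (6000.00)(50.00) + (-113.10)(52.00) + (-113.10)(28.00) = 290952.21 mm³
ΣAȳ = (6000.00)(30.00) + (-113.10)(20.00) + (-113.10)(31.00) = 174232.04 mm³
x̄ = 290952.21 / 5773.81 = 50.39 mm
ȳ = 174232.04 / 5773.81 = 30.18 mm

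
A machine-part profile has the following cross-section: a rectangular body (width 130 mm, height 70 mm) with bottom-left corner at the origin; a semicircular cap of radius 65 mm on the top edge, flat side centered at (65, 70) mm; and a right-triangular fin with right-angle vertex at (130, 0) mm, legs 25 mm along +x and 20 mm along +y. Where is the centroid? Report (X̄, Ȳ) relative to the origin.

X̄ = 66.15 mm, Ȳ = 60.54 mm

rectangular body: A = 130 × 70 = 9100.00, centroid at (65.00, 35.00).
semicircular top: A = ½π·65² = 6636.61, centroid at (65.00, 97.59).
triangular fin: A = ½·25·20 = 250.00, centroid at (138.33, 6.67).
ΣA = 15986.61 mm², ΣAX̄ = 1057463.27 mm³, ΣAȲ = 967813.01 mm³.
X̄ = 1057463.27/15986.61 = 66.15 mm; Ȳ = 967813.01/15986.61 = 60.54 mm.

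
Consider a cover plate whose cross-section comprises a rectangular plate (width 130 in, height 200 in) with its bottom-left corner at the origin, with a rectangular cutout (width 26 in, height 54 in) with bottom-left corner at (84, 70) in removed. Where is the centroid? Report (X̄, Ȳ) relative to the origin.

Part | A | x̄ᵢ | ȳᵢ | A·x̄ᵢ | A·ȳᵢ
plate | 26000.00 | 65.00 | 100.00 | 1690000.00 | 2600000.00
hole | -1404.00 | 97.00 | 97.00 | -136188.00 | -136188.00
Σ | 24596.00 |  |  | 1553812.00 | 2463812.00
X̄ = 1553812.00 / 24596.00 = 63.17 in
Ȳ = 2463812.00 / 24596.00 = 100.17 in

X̄ = 63.17 in, Ȳ = 100.17 in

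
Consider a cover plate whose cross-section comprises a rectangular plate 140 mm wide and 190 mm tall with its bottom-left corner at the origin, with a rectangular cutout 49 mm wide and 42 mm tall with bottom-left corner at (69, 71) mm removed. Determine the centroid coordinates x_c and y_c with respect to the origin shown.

plate: A = 140 × 190 = 26600.00, centroid at (70.00, 95.00).
hole: A = −(49 × 42) = -2058.00, centroid at (93.50, 92.00).
ΣA = 24542.00 mm², ΣAx_c = 1669577.00 mm³, ΣAy_c = 2337664.00 mm³.
x_c = 1669577.00/24542.00 = 68.03 mm; y_c = 2337664.00/24542.00 = 95.25 mm.

x_c = 68.03 mm, y_c = 95.25 mm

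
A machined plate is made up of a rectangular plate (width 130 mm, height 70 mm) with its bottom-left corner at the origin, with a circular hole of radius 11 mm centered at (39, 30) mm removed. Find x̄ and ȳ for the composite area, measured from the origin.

x̄ = 66.13 mm, ȳ = 35.22 mm

plate: A = 130 × 70 = 9100.00, centroid at (65.00, 35.00).
hole: A = −π·11² = -380.13, centroid at (39.00, 30.00).
ΣA = 8719.87 mm², ΣAx̄ = 576674.82 mm³, ΣAȳ = 307096.02 mm³.
x̄ = 576674.82/8719.87 = 66.13 mm; ȳ = 307096.02/8719.87 = 35.22 mm.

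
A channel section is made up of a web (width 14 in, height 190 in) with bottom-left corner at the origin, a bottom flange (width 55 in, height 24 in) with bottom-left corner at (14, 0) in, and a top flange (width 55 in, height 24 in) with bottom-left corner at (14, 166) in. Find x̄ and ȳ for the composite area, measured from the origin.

x̄ = 24.18 in, ȳ = 95.00 in

web: A = 14 × 190 = 2660.00, centroid at (7.00, 95.00).
bottom flange: A = 55 × 24 = 1320.00, centroid at (41.50, 12.00).
top flange: A = 55 × 24 = 1320.00, centroid at (41.50, 178.00).
ΣA = 5300.00 in²
ΣAx̄ = (2660.00)(7.00) + (1320.00)(41.50) + (1320.00)(41.50) = 128180.00 in³
ΣAȳ = (2660.00)(95.00) + (1320.00)(12.00) + (1320.00)(178.00) = 503500.00 in³
x̄ = 128180.00 / 5300.00 = 24.18 in
ȳ = 503500.00 / 5300.00 = 95.00 in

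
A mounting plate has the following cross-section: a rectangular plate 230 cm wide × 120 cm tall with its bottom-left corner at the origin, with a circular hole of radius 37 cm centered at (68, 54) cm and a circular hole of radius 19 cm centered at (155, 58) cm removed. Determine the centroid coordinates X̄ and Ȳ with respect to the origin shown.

X̄ = 122.07 cm, Ȳ = 61.27 cm

Part | A | x̄ᵢ | ȳᵢ | A·x̄ᵢ | A·ȳᵢ
plate | 27600.00 | 115.00 | 60.00 | 3174000.00 | 1656000.00
hole 1 | -4300.84 | 68.00 | 54.00 | -292457.14 | -232245.38
hole 2 | -1134.11 | 155.00 | 58.00 | -175787.82 | -65778.67
Σ | 22165.04 |  |  | 2705755.04 | 1357975.95
X̄ = 2705755.04 / 22165.04 = 122.07 cm
Ȳ = 1357975.95 / 22165.04 = 61.27 cm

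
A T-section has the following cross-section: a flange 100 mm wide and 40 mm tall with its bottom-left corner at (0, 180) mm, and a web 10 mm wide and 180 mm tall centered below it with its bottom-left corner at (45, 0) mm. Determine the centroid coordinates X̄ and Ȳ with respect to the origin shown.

X̄ = 50.00 mm, Ȳ = 165.86 mm

Part | A | x̄ᵢ | ȳᵢ | A·x̄ᵢ | A·ȳᵢ
web | 1800.00 | 50.00 | 90.00 | 90000.00 | 162000.00
flange | 4000.00 | 50.00 | 200.00 | 200000.00 | 800000.00
Σ | 5800.00 |  |  | 290000.00 | 962000.00
X̄ = 290000.00 / 5800.00 = 50.00 mm
Ȳ = 962000.00 / 5800.00 = 165.86 mm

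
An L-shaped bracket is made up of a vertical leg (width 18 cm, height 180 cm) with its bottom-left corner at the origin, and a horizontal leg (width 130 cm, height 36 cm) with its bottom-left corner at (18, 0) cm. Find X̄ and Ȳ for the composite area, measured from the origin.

vertical leg: A = 18 × 180 = 3240.00, centroid at (9.00, 90.00).
horizontal leg: A = 130 × 36 = 4680.00, centroid at (83.00, 18.00).
ΣA = 7920.00 cm², ΣAX̄ = 417600.00 cm³, ΣAȲ = 375840.00 cm³.
X̄ = 417600.00/7920.00 = 52.73 cm; Ȳ = 375840.00/7920.00 = 47.45 cm.

X̄ = 52.73 cm, Ȳ = 47.45 cm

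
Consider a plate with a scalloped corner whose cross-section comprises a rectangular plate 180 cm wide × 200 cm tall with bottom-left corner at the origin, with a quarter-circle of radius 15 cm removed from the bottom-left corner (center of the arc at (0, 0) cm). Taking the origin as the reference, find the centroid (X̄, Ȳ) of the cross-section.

X̄ = 90.41 cm, Ȳ = 100.46 cm

plate: A = 180 × 200 = 36000.00, centroid at (90.00, 100.00).
removed quarter-circle: A = −¼π·15² = -176.71, centroid at (6.37, 6.37).
ΣA = 35823.29 cm², ΣAX̄ = 3238875.00 cm³, ΣAȲ = 3598875.00 cm³.
X̄ = 3238875.00/35823.29 = 90.41 cm; Ȳ = 3598875.00/35823.29 = 100.46 cm.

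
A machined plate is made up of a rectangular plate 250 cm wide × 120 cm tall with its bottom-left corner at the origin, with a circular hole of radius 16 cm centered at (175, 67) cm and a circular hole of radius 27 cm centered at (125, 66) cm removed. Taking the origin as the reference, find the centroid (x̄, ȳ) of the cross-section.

x̄ = 123.51 cm, ȳ = 59.28 cm

plate: A = 250 × 120 = 30000.00, centroid at (125.00, 60.00).
hole 1: A = −π·16² = -804.25, centroid at (175.00, 67.00).
hole 2: A = −π·27² = -2290.22, centroid at (125.00, 66.00).
ΣA = 26905.53 cm²
ΣAx̄ = (30000.00)(125.00) + (-804.25)(175.00) + (-2290.22)(125.00) = 3322979.02 cm³
ΣAȳ = (30000.00)(60.00) + (-804.25)(67.00) + (-2290.22)(66.00) = 1594960.81 cm³
x̄ = 3322979.02 / 26905.53 = 123.51 cm
ȳ = 1594960.81 / 26905.53 = 59.28 cm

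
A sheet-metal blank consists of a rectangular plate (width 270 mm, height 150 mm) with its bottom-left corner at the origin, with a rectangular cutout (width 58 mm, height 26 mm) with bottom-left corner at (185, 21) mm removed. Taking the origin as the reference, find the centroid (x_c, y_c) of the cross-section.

x_c = 131.94 mm, y_c = 76.59 mm

plate: A = 270 × 150 = 40500.00, centroid at (135.00, 75.00).
hole: A = −(58 × 26) = -1508.00, centroid at (214.00, 34.00).
ΣA = 38992.00 mm², ΣAx_c = 5144788.00 mm³, ΣAy_c = 2986228.00 mm³.
x_c = 5144788.00/38992.00 = 131.94 mm; y_c = 2986228.00/38992.00 = 76.59 mm.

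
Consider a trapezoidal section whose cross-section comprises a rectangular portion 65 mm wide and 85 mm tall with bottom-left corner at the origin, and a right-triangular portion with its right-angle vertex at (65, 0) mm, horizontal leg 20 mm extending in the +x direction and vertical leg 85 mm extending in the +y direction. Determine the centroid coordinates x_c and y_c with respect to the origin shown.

rectangular portion: A = 65 × 85 = 5525.00, centroid at (32.50, 42.50).
triangular portion: A = ½·20·85 = 850.00, centroid at (71.67, 28.33).
ΣA = 6375.00 mm², ΣAx_c = 240479.17 mm³, ΣAy_c = 258895.83 mm³.
x_c = 240479.17/6375.00 = 37.72 mm; y_c = 258895.83/6375.00 = 40.61 mm.

x_c = 37.72 mm, y_c = 40.61 mm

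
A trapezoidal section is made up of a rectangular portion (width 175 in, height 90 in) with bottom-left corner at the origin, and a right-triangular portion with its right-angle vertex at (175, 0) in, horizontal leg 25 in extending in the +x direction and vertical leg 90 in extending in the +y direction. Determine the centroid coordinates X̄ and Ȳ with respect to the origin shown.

X̄ = 93.89 in, Ȳ = 44.00 in

rectangular portion: A = 175 × 90 = 15750.00, centroid at (87.50, 45.00).
triangular portion: A = ½·25·90 = 1125.00, centroid at (183.33, 30.00).
ΣA = 16875.00 in²
ΣAX̄ = (15750.00)(87.50) + (1125.00)(183.33) = 1584375.00 in³
ΣAȲ = (15750.00)(45.00) + (1125.00)(30.00) = 742500.00 in³
X̄ = 1584375.00 / 16875.00 = 93.89 in
Ȳ = 742500.00 / 16875.00 = 44.00 in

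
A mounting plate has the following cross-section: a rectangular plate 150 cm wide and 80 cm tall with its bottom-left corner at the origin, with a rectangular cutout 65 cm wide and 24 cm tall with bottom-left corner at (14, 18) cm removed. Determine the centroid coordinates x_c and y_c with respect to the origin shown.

x_c = 79.26 cm, y_c = 41.49 cm

plate: A = 150 × 80 = 12000.00, centroid at (75.00, 40.00).
hole: A = −(65 × 24) = -1560.00, centroid at (46.50, 30.00).
ΣA = 10440.00 cm², ΣAx_c = 827460.00 cm³, ΣAy_c = 433200.00 cm³.
x_c = 827460.00/10440.00 = 79.26 cm; y_c = 433200.00/10440.00 = 41.49 cm.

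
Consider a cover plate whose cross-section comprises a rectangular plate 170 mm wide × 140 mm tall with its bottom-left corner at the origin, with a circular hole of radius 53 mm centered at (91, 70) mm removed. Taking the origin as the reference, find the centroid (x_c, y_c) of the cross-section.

plate: A = 170 × 140 = 23800.00, centroid at (85.00, 70.00).
hole: A = −π·53² = -8824.73, centroid at (91.00, 70.00).
ΣA = 14975.27 mm²
ΣAx_c = (23800.00)(85.00) + (-8824.73)(91.00) = 1219949.23 mm³
ΣAy_c = (23800.00)(70.00) + (-8824.73)(70.00) = 1048268.64 mm³
x_c = 1219949.23 / 14975.27 = 81.46 mm
y_c = 1048268.64 / 14975.27 = 70.00 mm

x_c = 81.46 mm, y_c = 70.00 mm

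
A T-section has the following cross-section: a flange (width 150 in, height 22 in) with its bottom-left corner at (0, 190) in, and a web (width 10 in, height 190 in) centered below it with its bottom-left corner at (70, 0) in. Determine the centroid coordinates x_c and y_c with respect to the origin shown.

web: A = 10 × 190 = 1900.00, centroid at (75.00, 95.00).
flange: A = 150 × 22 = 3300.00, centroid at (75.00, 201.00).
ΣA = 5200.00 in²
ΣAx_c = (1900.00)(75.00) + (3300.00)(75.00) = 390000.00 in³
ΣAy_c = (1900.00)(95.00) + (3300.00)(201.00) = 843800.00 in³
x_c = 390000.00 / 5200.00 = 75.00 in
y_c = 843800.00 / 5200.00 = 162.27 in

x_c = 75.00 in, y_c = 162.27 in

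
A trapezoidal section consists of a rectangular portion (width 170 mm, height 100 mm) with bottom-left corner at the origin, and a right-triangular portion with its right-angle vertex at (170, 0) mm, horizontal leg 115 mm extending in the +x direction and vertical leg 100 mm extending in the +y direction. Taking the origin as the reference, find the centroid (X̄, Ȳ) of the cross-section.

X̄ = 116.17 mm, Ȳ = 45.79 mm

rectangular portion: A = 170 × 100 = 17000.00, centroid at (85.00, 50.00).
triangular portion: A = ½·115·100 = 5750.00, centroid at (208.33, 33.33).
ΣA = 22750.00 mm²
ΣAX̄ = (17000.00)(85.00) + (5750.00)(208.33) = 2642916.67 mm³
ΣAȲ = (17000.00)(50.00) + (5750.00)(33.33) = 1041666.67 mm³
X̄ = 2642916.67 / 22750.00 = 116.17 mm
Ȳ = 1041666.67 / 22750.00 = 45.79 mm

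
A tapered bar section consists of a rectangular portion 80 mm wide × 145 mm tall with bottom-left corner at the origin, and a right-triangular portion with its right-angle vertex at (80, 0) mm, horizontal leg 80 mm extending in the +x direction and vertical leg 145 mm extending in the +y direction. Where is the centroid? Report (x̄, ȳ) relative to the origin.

Part | A | x̄ᵢ | ȳᵢ | A·x̄ᵢ | A·ȳᵢ
rectangular portion | 11600.00 | 40.00 | 72.50 | 464000.00 | 841000.00
triangular portion | 5800.00 | 106.67 | 48.33 | 618666.67 | 280333.33
Σ | 17400.00 |  |  | 1082666.67 | 1121333.33
x̄ = 1082666.67 / 17400.00 = 62.22 mm
ȳ = 1121333.33 / 17400.00 = 64.44 mm

x̄ = 62.22 mm, ȳ = 64.44 mm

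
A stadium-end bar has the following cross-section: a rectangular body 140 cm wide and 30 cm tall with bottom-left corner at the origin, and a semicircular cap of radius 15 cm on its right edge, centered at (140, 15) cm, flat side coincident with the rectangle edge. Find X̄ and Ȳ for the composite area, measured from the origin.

X̄ = 75.93 cm, Ȳ = 15.00 cm

rectangular body: A = 140 × 30 = 4200.00, centroid at (70.00, 15.00).
semicircular end: A = ½π·15² = 353.43, centroid at (146.37, 15.00).
ΣA = 4553.43 cm²
ΣAX̄ = (4200.00)(70.00) + (353.43)(146.37) = 345730.08 cm³
ΣAȲ = (4200.00)(15.00) + (353.43)(15.00) = 68301.44 cm³
X̄ = 345730.08 / 4553.43 = 75.93 cm
Ȳ = 68301.44 / 4553.43 = 15.00 cm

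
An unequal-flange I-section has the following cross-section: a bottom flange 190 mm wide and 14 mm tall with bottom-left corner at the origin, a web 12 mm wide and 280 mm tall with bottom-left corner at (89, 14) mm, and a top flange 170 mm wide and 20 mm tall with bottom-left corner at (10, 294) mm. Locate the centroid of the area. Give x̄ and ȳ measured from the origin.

x̄ = 95.00 mm, ȳ = 166.63 mm

Part | A | x̄ᵢ | ȳᵢ | A·x̄ᵢ | A·ȳᵢ
bottom flange | 2660.00 | 95.00 | 7.00 | 252700.00 | 18620.00
web | 3360.00 | 95.00 | 154.00 | 319200.00 | 517440.00
top flange | 3400.00 | 95.00 | 304.00 | 323000.00 | 1033600.00
Σ | 9420.00 |  |  | 894900.00 | 1569660.00
x̄ = 894900.00 / 9420.00 = 95.00 mm
ȳ = 1569660.00 / 9420.00 = 166.63 mm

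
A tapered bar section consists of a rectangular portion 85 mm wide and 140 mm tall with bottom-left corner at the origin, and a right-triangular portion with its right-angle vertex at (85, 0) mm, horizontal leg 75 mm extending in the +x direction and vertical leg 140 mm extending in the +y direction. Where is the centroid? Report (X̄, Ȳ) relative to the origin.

Part | A | x̄ᵢ | ȳᵢ | A·x̄ᵢ | A·ȳᵢ
rectangular portion | 11900.00 | 42.50 | 70.00 | 505750.00 | 833000.00
triangular portion | 5250.00 | 110.00 | 46.67 | 577500.00 | 245000.00
Σ | 17150.00 |  |  | 1083250.00 | 1078000.00
X̄ = 1083250.00 / 17150.00 = 63.16 mm
Ȳ = 1078000.00 / 17150.00 = 62.86 mm

X̄ = 63.16 mm, Ȳ = 62.86 mm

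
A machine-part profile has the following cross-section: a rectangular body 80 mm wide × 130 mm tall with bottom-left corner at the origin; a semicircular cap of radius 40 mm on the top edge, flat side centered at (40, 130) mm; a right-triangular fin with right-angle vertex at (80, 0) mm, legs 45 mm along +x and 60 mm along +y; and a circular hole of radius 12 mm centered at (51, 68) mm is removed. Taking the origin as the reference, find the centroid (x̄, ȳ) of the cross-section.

Part | A | x̄ᵢ | ȳᵢ | A·x̄ᵢ | A·ȳᵢ
rectangular body | 10400.00 | 40.00 | 65.00 | 416000.00 | 676000.00
semicircular top | 2513.27 | 40.00 | 146.98 | 100530.96 | 369392.30
triangular fin | 1350.00 | 95.00 | 20.00 | 128250.00 | 27000.00
hole | -452.39 | 51.00 | 68.00 | -23071.86 | -30762.48
Σ | 13810.88 |  |  | 621709.11 | 1041629.83
x̄ = 621709.11 / 13810.88 = 45.02 mm
ȳ = 1041629.83 / 13810.88 = 75.42 mm

x̄ = 45.02 mm, ȳ = 75.42 mm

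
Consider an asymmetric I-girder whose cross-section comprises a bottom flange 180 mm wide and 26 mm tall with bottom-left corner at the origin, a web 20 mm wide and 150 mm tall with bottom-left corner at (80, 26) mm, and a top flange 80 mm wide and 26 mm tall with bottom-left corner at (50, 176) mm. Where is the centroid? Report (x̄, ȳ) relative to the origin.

Part | A | x̄ᵢ | ȳᵢ | A·x̄ᵢ | A·ȳᵢ
bottom flange | 4680.00 | 90.00 | 13.00 | 421200.00 | 60840.00
web | 3000.00 | 90.00 | 101.00 | 270000.00 | 303000.00
top flange | 2080.00 | 90.00 | 189.00 | 187200.00 | 393120.00
Σ | 9760.00 |  |  | 878400.00 | 756960.00
x̄ = 878400.00 / 9760.00 = 90.00 mm
ȳ = 756960.00 / 9760.00 = 77.56 mm

x̄ = 90.00 mm, ȳ = 77.56 mm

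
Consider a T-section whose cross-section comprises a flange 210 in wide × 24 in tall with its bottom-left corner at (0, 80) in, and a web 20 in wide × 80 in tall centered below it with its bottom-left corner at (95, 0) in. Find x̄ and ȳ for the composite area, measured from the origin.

web: A = 20 × 80 = 1600.00, centroid at (105.00, 40.00).
flange: A = 210 × 24 = 5040.00, centroid at (105.00, 92.00).
ΣA = 6640.00 in²
ΣAx̄ = (1600.00)(105.00) + (5040.00)(105.00) = 697200.00 in³
ΣAȳ = (1600.00)(40.00) + (5040.00)(92.00) = 527680.00 in³
x̄ = 697200.00 / 6640.00 = 105.00 in
ȳ = 527680.00 / 6640.00 = 79.47 in

x̄ = 105.00 in, ȳ = 79.47 in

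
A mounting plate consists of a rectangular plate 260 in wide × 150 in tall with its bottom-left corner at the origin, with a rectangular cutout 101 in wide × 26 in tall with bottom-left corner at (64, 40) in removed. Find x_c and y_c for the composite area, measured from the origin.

x_c = 131.12 in, y_c = 76.59 in

plate: A = 260 × 150 = 39000.00, centroid at (130.00, 75.00).
hole: A = −(101 × 26) = -2626.00, centroid at (114.50, 53.00).
ΣA = 36374.00 in²
ΣAx_c = (39000.00)(130.00) + (-2626.00)(114.50) = 4769323.00 in³
ΣAy_c = (39000.00)(75.00) + (-2626.00)(53.00) = 2785822.00 in³
x_c = 4769323.00 / 36374.00 = 131.12 in
y_c = 2785822.00 / 36374.00 = 76.59 in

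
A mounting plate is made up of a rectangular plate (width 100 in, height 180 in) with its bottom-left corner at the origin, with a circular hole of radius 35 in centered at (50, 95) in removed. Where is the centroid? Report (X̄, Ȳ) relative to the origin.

Part | A | x̄ᵢ | ȳᵢ | A·x̄ᵢ | A·ȳᵢ
plate | 18000.00 | 50.00 | 90.00 | 900000.00 | 1620000.00
hole | -3848.45 | 50.00 | 95.00 | -192422.55 | -365602.85
Σ | 14151.55 |  |  | 707577.45 | 1254397.15
X̄ = 707577.45 / 14151.55 = 50.00 in
Ȳ = 1254397.15 / 14151.55 = 88.64 in

X̄ = 50.00 in, Ȳ = 88.64 in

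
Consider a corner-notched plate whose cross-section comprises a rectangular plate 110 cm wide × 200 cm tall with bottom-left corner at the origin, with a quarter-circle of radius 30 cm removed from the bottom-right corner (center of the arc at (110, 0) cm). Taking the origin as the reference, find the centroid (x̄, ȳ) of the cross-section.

x̄ = 53.60 cm, ȳ = 102.90 cm

Part | A | x̄ᵢ | ȳᵢ | A·x̄ᵢ | A·ȳᵢ
plate | 22000.00 | 55.00 | 100.00 | 1210000.00 | 2200000.00
removed quarter-circle | -706.86 | 97.27 | 12.73 | -68754.42 | -9000.00
Σ | 21293.14 |  |  | 1141245.58 | 2191000.00
x̄ = 1141245.58 / 21293.14 = 53.60 cm
ȳ = 2191000.00 / 21293.14 = 102.90 cm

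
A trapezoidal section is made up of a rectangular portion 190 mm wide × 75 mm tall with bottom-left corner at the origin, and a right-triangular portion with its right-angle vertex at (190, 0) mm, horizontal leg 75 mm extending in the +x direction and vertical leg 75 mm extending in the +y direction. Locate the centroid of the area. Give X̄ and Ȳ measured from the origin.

X̄ = 114.78 mm, Ȳ = 35.44 mm

rectangular portion: A = 190 × 75 = 14250.00, centroid at (95.00, 37.50).
triangular portion: A = ½·75·75 = 2812.50, centroid at (215.00, 25.00).
ΣA = 17062.50 mm²
ΣAX̄ = (14250.00)(95.00) + (2812.50)(215.00) = 1958437.50 mm³
ΣAȲ = (14250.00)(37.50) + (2812.50)(25.00) = 604687.50 mm³
X̄ = 1958437.50 / 17062.50 = 114.78 mm
Ȳ = 604687.50 / 17062.50 = 35.44 mm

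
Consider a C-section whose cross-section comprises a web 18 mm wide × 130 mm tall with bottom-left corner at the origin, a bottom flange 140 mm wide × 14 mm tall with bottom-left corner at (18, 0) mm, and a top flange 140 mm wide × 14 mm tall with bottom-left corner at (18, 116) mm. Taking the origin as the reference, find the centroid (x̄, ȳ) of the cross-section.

x̄ = 58.47 mm, ȳ = 65.00 mm

web: A = 18 × 130 = 2340.00, centroid at (9.00, 65.00).
bottom flange: A = 140 × 14 = 1960.00, centroid at (88.00, 7.00).
top flange: A = 140 × 14 = 1960.00, centroid at (88.00, 123.00).
ΣA = 6260.00 mm², ΣAx̄ = 366020.00 mm³, ΣAȳ = 406900.00 mm³.
x̄ = 366020.00/6260.00 = 58.47 mm; ȳ = 406900.00/6260.00 = 65.00 mm.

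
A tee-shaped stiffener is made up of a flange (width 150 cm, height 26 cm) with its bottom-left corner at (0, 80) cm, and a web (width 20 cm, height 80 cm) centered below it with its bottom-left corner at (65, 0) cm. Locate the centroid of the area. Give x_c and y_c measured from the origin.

web: A = 20 × 80 = 1600.00, centroid at (75.00, 40.00).
flange: A = 150 × 26 = 3900.00, centroid at (75.00, 93.00).
ΣA = 5500.00 cm², ΣAx_c = 412500.00 cm³, ΣAy_c = 426700.00 cm³.
x_c = 412500.00/5500.00 = 75.00 cm; y_c = 426700.00/5500.00 = 77.58 cm.

x_c = 75.00 cm, y_c = 77.58 cm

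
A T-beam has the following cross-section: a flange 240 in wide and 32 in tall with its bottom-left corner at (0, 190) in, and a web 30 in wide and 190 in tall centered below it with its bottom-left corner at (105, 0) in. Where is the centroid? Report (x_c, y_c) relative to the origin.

Part | A | x̄ᵢ | ȳᵢ | A·x̄ᵢ | A·ȳᵢ
web | 5700.00 | 120.00 | 95.00 | 684000.00 | 541500.00
flange | 7680.00 | 120.00 | 206.00 | 921600.00 | 1582080.00
Σ | 13380.00 |  |  | 1605600.00 | 2123580.00
x_c = 1605600.00 / 13380.00 = 120.00 in
y_c = 2123580.00 / 13380.00 = 158.71 in

x_c = 120.00 in, y_c = 158.71 in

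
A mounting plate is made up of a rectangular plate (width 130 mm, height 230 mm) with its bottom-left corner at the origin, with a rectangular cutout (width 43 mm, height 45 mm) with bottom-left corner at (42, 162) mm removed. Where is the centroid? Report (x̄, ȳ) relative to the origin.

Part | A | x̄ᵢ | ȳᵢ | A·x̄ᵢ | A·ȳᵢ
plate | 29900.00 | 65.00 | 115.00 | 1943500.00 | 3438500.00
hole | -1935.00 | 63.50 | 184.50 | -122872.50 | -357007.50
Σ | 27965.00 |  |  | 1820627.50 | 3081492.50
x̄ = 1820627.50 / 27965.00 = 65.10 mm
ȳ = 3081492.50 / 27965.00 = 110.19 mm

x̄ = 65.10 mm, ȳ = 110.19 mm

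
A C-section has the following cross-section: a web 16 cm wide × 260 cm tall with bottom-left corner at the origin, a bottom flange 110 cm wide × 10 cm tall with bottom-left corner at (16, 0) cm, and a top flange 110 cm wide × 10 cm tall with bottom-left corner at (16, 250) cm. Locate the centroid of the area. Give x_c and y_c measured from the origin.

x_c = 29.79 cm, y_c = 130.00 cm

Part | A | x̄ᵢ | ȳᵢ | A·x̄ᵢ | A·ȳᵢ
web | 4160.00 | 8.00 | 130.00 | 33280.00 | 540800.00
bottom flange | 1100.00 | 71.00 | 5.00 | 78100.00 | 5500.00
top flange | 1100.00 | 71.00 | 255.00 | 78100.00 | 280500.00
Σ | 6360.00 |  |  | 189480.00 | 826800.00
x_c = 189480.00 / 6360.00 = 29.79 cm
y_c = 826800.00 / 6360.00 = 130.00 cm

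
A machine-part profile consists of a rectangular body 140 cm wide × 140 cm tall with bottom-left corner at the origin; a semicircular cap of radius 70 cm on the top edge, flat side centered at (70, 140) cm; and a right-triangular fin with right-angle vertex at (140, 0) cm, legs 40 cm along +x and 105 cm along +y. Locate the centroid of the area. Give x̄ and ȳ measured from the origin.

rectangular body: A = 140 × 140 = 19600.00, centroid at (70.00, 70.00).
semicircular top: A = ½π·70² = 7696.90, centroid at (70.00, 169.71).
triangular fin: A = ½·40·105 = 2100.00, centroid at (153.33, 35.00).
ΣA = 29396.90 cm²
ΣAx̄ = (19600.00)(70.00) + (7696.90)(70.00) + (2100.00)(153.33) = 2232783.14 cm³
ΣAȳ = (19600.00)(70.00) + (7696.90)(169.71) + (2100.00)(35.00) = 2751732.95 cm³
x̄ = 2232783.14 / 29396.90 = 75.95 cm
ȳ = 2751732.95 / 29396.90 = 93.61 cm

x̄ = 75.95 cm, ȳ = 93.61 cm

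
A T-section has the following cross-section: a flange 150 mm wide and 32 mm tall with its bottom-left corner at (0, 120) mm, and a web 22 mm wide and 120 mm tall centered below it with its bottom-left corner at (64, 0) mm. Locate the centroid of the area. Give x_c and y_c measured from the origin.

web: A = 22 × 120 = 2640.00, centroid at (75.00, 60.00).
flange: A = 150 × 32 = 4800.00, centroid at (75.00, 136.00).
ΣA = 7440.00 mm², ΣAx_c = 558000.00 mm³, ΣAy_c = 811200.00 mm³.
x_c = 558000.00/7440.00 = 75.00 mm; y_c = 811200.00/7440.00 = 109.03 mm.

x_c = 75.00 mm, y_c = 109.03 mm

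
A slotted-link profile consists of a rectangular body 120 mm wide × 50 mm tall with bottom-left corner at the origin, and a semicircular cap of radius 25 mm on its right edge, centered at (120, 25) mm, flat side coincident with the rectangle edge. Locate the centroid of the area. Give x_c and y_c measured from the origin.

rectangular body: A = 120 × 50 = 6000.00, centroid at (60.00, 25.00).
semicircular end: A = ½π·25² = 981.75, centroid at (130.61, 25.00).
ΣA = 6981.75 mm²
ΣAx_c = (6000.00)(60.00) + (981.75)(130.61) = 488226.39 mm³
ΣAy_c = (6000.00)(25.00) + (981.75)(25.00) = 174543.69 mm³
x_c = 488226.39 / 6981.75 = 69.93 mm
y_c = 174543.69 / 6981.75 = 25.00 mm

x_c = 69.93 mm, y_c = 25.00 mm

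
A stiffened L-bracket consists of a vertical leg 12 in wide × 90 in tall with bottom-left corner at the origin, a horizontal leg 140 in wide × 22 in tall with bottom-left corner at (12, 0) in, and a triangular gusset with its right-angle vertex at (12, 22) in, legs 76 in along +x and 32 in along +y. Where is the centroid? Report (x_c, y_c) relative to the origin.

x_c = 56.63 in, y_c = 22.73 in

Part | A | x̄ᵢ | ȳᵢ | A·x̄ᵢ | A·ȳᵢ
vertical leg | 1080.00 | 6.00 | 45.00 | 6480.00 | 48600.00
horizontal leg | 3080.00 | 82.00 | 11.00 | 252560.00 | 33880.00
gusset | 1216.00 | 37.33 | 32.67 | 45397.33 | 39722.67
Σ | 5376.00 |  |  | 304437.33 | 122202.67
x_c = 304437.33 / 5376.00 = 56.63 in
y_c = 122202.67 / 5376.00 = 22.73 in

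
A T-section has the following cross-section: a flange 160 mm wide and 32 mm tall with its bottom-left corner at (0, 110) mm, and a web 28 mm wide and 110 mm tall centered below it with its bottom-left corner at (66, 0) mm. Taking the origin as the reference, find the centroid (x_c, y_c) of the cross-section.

x_c = 80.00 mm, y_c = 99.33 mm

web: A = 28 × 110 = 3080.00, centroid at (80.00, 55.00).
flange: A = 160 × 32 = 5120.00, centroid at (80.00, 126.00).
ΣA = 8200.00 mm², ΣAx_c = 656000.00 mm³, ΣAy_c = 814520.00 mm³.
x_c = 656000.00/8200.00 = 80.00 mm; y_c = 814520.00/8200.00 = 99.33 mm.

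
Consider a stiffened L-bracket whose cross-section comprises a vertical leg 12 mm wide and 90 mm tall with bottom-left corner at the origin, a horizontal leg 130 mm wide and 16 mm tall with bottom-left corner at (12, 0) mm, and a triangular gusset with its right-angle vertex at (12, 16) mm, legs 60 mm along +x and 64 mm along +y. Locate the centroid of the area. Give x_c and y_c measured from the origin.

x_c = 44.90 mm, y_c = 26.95 mm

Part | A | x̄ᵢ | ȳᵢ | A·x̄ᵢ | A·ȳᵢ
vertical leg | 1080.00 | 6.00 | 45.00 | 6480.00 | 48600.00
horizontal leg | 2080.00 | 77.00 | 8.00 | 160160.00 | 16640.00
gusset | 1920.00 | 32.00 | 37.33 | 61440.00 | 71680.00
Σ | 5080.00 |  |  | 228080.00 | 136920.00
x_c = 228080.00 / 5080.00 = 44.90 mm
y_c = 136920.00 / 5080.00 = 26.95 mm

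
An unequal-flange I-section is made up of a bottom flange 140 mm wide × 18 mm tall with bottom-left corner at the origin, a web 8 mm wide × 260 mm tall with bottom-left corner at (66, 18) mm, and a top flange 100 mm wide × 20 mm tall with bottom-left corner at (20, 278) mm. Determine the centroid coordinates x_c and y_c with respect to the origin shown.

x_c = 70.00 mm, y_c = 137.35 mm

bottom flange: A = 140 × 18 = 2520.00, centroid at (70.00, 9.00).
web: A = 8 × 260 = 2080.00, centroid at (70.00, 148.00).
top flange: A = 100 × 20 = 2000.00, centroid at (70.00, 288.00).
ΣA = 6600.00 mm², ΣAx_c = 462000.00 mm³, ΣAy_c = 906520.00 mm³.
x_c = 462000.00/6600.00 = 70.00 mm; y_c = 906520.00/6600.00 = 137.35 mm.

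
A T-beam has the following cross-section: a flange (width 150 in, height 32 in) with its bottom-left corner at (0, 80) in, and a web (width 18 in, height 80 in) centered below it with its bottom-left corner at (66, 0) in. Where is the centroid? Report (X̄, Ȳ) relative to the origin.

X̄ = 75.00 in, Ȳ = 83.08 in

web: A = 18 × 80 = 1440.00, centroid at (75.00, 40.00).
flange: A = 150 × 32 = 4800.00, centroid at (75.00, 96.00).
ΣA = 6240.00 in²
ΣAX̄ = (1440.00)(75.00) + (4800.00)(75.00) = 468000.00 in³
ΣAȲ = (1440.00)(40.00) + (4800.00)(96.00) = 518400.00 in³
X̄ = 468000.00 / 6240.00 = 75.00 in
Ȳ = 518400.00 / 6240.00 = 83.08 in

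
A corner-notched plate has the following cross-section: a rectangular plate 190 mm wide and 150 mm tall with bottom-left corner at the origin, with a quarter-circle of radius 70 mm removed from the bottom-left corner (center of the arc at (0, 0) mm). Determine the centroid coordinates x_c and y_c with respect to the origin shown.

plate: A = 190 × 150 = 28500.00, centroid at (95.00, 75.00).
removed quarter-circle: A = −¼π·70² = -3848.45, centroid at (29.71, 29.71).
ΣA = 24651.55 mm², ΣAx_c = 2593166.67 mm³, ΣAy_c = 2023166.67 mm³.
x_c = 2593166.67/24651.55 = 105.19 mm; y_c = 2023166.67/24651.55 = 82.07 mm.

x_c = 105.19 mm, y_c = 82.07 mm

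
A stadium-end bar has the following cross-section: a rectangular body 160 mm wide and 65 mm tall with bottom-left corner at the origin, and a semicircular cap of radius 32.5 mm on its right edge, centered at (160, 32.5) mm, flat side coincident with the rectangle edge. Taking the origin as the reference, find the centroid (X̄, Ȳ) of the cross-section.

rectangular body: A = 160 × 65 = 10400.00, centroid at (80.00, 32.50).
semicircular end: A = ½π·32.5² = 1659.15, centroid at (173.79, 32.50).
ΣA = 12059.15 mm², ΣAX̄ = 1120350.00 mm³, ΣAȲ = 391922.49 mm³.
X̄ = 1120350.00/12059.15 = 92.90 mm; Ȳ = 391922.49/12059.15 = 32.50 mm.

X̄ = 92.90 mm, Ȳ = 32.50 mm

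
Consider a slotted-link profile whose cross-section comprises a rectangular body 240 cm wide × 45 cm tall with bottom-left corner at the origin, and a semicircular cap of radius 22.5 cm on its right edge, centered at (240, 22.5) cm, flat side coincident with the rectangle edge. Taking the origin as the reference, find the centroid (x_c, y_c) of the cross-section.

Part | A | x̄ᵢ | ȳᵢ | A·x̄ᵢ | A·ȳᵢ
rectangular body | 10800.00 | 120.00 | 22.50 | 1296000.00 | 243000.00
semicircular end | 795.22 | 249.55 | 22.50 | 198445.50 | 17892.35
Σ | 11595.22 |  |  | 1494445.50 | 260892.35
x_c = 1494445.50 / 11595.22 = 128.88 cm
y_c = 260892.35 / 11595.22 = 22.50 cm

x_c = 128.88 cm, y_c = 22.50 cm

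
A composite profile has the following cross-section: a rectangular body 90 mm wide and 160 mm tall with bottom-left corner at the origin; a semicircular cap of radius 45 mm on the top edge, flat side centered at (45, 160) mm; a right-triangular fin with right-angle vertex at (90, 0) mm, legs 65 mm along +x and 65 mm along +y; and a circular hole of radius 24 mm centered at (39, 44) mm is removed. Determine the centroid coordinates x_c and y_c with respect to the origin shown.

rectangular body: A = 90 × 160 = 14400.00, centroid at (45.00, 80.00).
semicircular top: A = ½π·45² = 3180.86, centroid at (45.00, 179.10).
triangular fin: A = ½·65·65 = 2112.50, centroid at (111.67, 21.67).
hole: A = −π·24² = -1809.56, centroid at (39.00, 44.00).
ΣA = 17883.81 mm²
ΣAx_c = (14400.00)(45.00) + (3180.86)(45.00) + (2112.50)(111.67) + (-1809.56)(39.00) = 956461.91 mm³
ΣAy_c = (14400.00)(80.00) + (3180.86)(179.10) + (2112.50)(21.67) + (-1809.56)(44.00) = 1687838.32 mm³
x_c = 956461.91 / 17883.81 = 53.48 mm
y_c = 1687838.32 / 17883.81 = 94.38 mm

x_c = 53.48 mm, y_c = 94.38 mm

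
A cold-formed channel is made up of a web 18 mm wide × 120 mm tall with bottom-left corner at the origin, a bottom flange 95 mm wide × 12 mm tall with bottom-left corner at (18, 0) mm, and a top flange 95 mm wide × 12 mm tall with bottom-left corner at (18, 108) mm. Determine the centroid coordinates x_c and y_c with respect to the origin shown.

x_c = 38.01 mm, y_c = 60.00 mm

web: A = 18 × 120 = 2160.00, centroid at (9.00, 60.00).
bottom flange: A = 95 × 12 = 1140.00, centroid at (65.50, 6.00).
top flange: A = 95 × 12 = 1140.00, centroid at (65.50, 114.00).
ΣA = 4440.00 mm²
ΣAx_c = (2160.00)(9.00) + (1140.00)(65.50) + (1140.00)(65.50) = 168780.00 mm³
ΣAy_c = (2160.00)(60.00) + (1140.00)(6.00) + (1140.00)(114.00) = 266400.00 mm³
x_c = 168780.00 / 4440.00 = 38.01 mm
y_c = 266400.00 / 4440.00 = 60.00 mm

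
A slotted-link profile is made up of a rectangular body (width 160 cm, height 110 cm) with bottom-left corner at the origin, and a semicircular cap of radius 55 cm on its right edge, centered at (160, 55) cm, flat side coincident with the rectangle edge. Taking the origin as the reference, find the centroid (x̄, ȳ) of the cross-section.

Part | A | x̄ᵢ | ȳᵢ | A·x̄ᵢ | A·ȳᵢ
rectangular body | 17600.00 | 80.00 | 55.00 | 1408000.00 | 968000.00
semicircular end | 4751.66 | 183.34 | 55.00 | 871182.09 | 261341.24
Σ | 22351.66 |  |  | 2279182.09 | 1229341.24
x̄ = 2279182.09 / 22351.66 = 101.97 cm
ȳ = 1229341.24 / 22351.66 = 55.00 cm

x̄ = 101.97 cm, ȳ = 55.00 cm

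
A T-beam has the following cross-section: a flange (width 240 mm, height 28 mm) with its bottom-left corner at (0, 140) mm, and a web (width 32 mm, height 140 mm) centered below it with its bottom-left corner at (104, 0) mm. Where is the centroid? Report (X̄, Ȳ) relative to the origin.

X̄ = 120.00 mm, Ȳ = 120.40 mm

web: A = 32 × 140 = 4480.00, centroid at (120.00, 70.00).
flange: A = 240 × 28 = 6720.00, centroid at (120.00, 154.00).
ΣA = 11200.00 mm²
ΣAX̄ = (4480.00)(120.00) + (6720.00)(120.00) = 1344000.00 mm³
ΣAȲ = (4480.00)(70.00) + (6720.00)(154.00) = 1348480.00 mm³
X̄ = 1344000.00 / 11200.00 = 120.00 mm
Ȳ = 1348480.00 / 11200.00 = 120.40 mm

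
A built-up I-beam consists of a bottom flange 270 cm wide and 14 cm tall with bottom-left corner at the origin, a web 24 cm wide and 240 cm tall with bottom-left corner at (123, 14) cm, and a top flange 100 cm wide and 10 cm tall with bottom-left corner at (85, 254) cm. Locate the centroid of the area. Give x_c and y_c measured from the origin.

bottom flange: A = 270 × 14 = 3780.00, centroid at (135.00, 7.00).
web: A = 24 × 240 = 5760.00, centroid at (135.00, 134.00).
top flange: A = 100 × 10 = 1000.00, centroid at (135.00, 259.00).
ΣA = 10540.00 cm², ΣAx_c = 1422900.00 cm³, ΣAy_c = 1057300.00 cm³.
x_c = 1422900.00/10540.00 = 135.00 cm; y_c = 1057300.00/10540.00 = 100.31 cm.

x_c = 135.00 cm, y_c = 100.31 cm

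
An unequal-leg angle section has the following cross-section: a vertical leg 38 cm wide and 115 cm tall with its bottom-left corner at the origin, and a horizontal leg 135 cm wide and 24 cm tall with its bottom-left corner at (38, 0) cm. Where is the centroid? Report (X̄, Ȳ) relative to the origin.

X̄ = 55.83 cm, Ȳ = 38.13 cm

Part | A | x̄ᵢ | ȳᵢ | A·x̄ᵢ | A·ȳᵢ
vertical leg | 4370.00 | 19.00 | 57.50 | 83030.00 | 251275.00
horizontal leg | 3240.00 | 105.50 | 12.00 | 341820.00 | 38880.00
Σ | 7610.00 |  |  | 424850.00 | 290155.00
X̄ = 424850.00 / 7610.00 = 55.83 cm
Ȳ = 290155.00 / 7610.00 = 38.13 cm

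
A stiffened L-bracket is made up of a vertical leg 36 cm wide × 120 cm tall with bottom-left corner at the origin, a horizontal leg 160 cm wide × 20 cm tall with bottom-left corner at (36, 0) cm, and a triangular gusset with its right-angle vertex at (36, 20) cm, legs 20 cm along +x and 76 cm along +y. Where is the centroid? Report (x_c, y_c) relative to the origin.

x_c = 58.14 cm, y_c = 39.33 cm

Part | A | x̄ᵢ | ȳᵢ | A·x̄ᵢ | A·ȳᵢ
vertical leg | 4320.00 | 18.00 | 60.00 | 77760.00 | 259200.00
horizontal leg | 3200.00 | 116.00 | 10.00 | 371200.00 | 32000.00
gusset | 760.00 | 42.67 | 45.33 | 32426.67 | 34453.33
Σ | 8280.00 |  |  | 481386.67 | 325653.33
x_c = 481386.67 / 8280.00 = 58.14 cm
y_c = 325653.33 / 8280.00 = 39.33 cm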